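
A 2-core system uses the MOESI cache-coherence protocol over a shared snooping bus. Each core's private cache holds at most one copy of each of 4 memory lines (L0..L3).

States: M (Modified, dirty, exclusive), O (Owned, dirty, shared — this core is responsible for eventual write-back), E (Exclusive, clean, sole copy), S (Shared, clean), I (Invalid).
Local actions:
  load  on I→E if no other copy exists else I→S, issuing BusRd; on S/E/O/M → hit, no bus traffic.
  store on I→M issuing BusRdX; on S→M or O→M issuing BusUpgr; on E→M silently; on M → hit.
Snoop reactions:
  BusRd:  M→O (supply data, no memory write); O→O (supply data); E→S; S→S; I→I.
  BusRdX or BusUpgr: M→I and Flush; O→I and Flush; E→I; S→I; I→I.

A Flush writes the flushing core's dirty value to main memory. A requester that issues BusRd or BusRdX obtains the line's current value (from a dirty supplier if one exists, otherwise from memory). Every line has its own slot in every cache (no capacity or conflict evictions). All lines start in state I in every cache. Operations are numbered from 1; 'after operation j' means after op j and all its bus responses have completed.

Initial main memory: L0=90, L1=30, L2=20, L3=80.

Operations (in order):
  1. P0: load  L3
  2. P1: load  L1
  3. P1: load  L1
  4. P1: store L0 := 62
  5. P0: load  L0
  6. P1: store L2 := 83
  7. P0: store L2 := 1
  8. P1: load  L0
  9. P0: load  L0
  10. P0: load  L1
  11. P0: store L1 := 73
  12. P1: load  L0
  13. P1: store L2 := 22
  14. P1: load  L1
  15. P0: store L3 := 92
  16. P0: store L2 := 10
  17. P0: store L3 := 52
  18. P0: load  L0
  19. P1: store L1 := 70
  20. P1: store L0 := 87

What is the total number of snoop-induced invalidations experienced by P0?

step 1: P0: load  L3  ⟶  EI  (L3)  txn=BusRd  M[L3]=80
step 2: P1: load  L1  ⟶  IE  (L1)  txn=BusRd  M[L1]=30
step 3: P1: load  L1  ⟶  IE  (L1)  txn=∅  M[L1]=30
step 4: P1: store L0 := 62  ⟶  IM  (L0)  txn=BusRdX  M[L0]=90
step 5: P0: load  L0  ⟶  SO  (L0)  txn=BusRd  M[L0]=90
step 6: P1: store L2 := 83  ⟶  IM  (L2)  txn=BusRdX  M[L2]=20
step 7: P0: store L2 := 1  ⟶  MI  (L2)  txn=BusRdX+Flush  M[L2]=83
step 8: P1: load  L0  ⟶  SO  (L0)  txn=∅  M[L0]=90
step 9: P0: load  L0  ⟶  SO  (L0)  txn=∅  M[L0]=90
step 10: P0: load  L1  ⟶  SS  (L1)  txn=BusRd  M[L1]=30
step 11: P0: store L1 := 73  ⟶  MI  (L1)  txn=BusUpgr  M[L1]=30
step 12: P1: load  L0  ⟶  SO  (L0)  txn=∅  M[L0]=90
step 13: P1: store L2 := 22  ⟶  IM  (L2)  txn=BusRdX+Flush  M[L2]=1
step 14: P1: load  L1  ⟶  OS  (L1)  txn=BusRd  M[L1]=30
step 15: P0: store L3 := 92  ⟶  MI  (L3)  txn=∅  M[L3]=80
step 16: P0: store L2 := 10  ⟶  MI  (L2)  txn=BusRdX+Flush  M[L2]=22
step 17: P0: store L3 := 52  ⟶  MI  (L3)  txn=∅  M[L3]=80
step 18: P0: load  L0  ⟶  SO  (L0)  txn=∅  M[L0]=90
step 19: P1: store L1 := 70  ⟶  IM  (L1)  txn=BusUpgr+Flush  M[L1]=73
step 20: P1: store L0 := 87  ⟶  IM  (L0)  txn=BusUpgr  M[L0]=90

invalidations = 3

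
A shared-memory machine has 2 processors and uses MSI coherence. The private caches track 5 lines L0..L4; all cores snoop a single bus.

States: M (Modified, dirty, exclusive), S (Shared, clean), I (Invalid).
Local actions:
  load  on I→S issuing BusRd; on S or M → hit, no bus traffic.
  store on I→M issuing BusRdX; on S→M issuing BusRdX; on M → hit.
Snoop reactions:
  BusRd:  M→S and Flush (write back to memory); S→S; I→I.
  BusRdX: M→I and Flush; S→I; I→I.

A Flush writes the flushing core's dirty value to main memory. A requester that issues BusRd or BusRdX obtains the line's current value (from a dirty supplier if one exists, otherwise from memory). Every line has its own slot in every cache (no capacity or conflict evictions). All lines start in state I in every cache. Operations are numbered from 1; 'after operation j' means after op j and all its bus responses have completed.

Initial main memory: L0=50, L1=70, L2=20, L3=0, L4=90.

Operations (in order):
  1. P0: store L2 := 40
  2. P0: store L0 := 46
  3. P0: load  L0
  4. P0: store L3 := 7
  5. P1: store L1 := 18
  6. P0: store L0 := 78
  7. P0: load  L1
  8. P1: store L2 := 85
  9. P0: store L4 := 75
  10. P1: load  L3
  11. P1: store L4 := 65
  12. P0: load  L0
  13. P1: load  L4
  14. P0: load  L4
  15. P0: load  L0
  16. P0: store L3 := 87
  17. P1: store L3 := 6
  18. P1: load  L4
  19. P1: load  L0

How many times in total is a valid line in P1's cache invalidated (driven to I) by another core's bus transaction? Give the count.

[1] P0: store L2 := 40 | P0:M(40), P1:I | bus: BusRdX
[2] P0: store L0 := 46 | P0:M(46), P1:I | bus: BusRdX
[3] P0: load  L0 | P0:M(46), P1:I | bus: none
[4] P0: store L3 := 7 | P0:M(7), P1:I | bus: BusRdX
[5] P1: store L1 := 18 | P0:I, P1:M(18) | bus: BusRdX
[6] P0: store L0 := 78 | P0:M(78), P1:I | bus: none
[7] P0: load  L1 | P0:S(18), P1:S(18) | bus: BusRd,Flush
[8] P1: store L2 := 85 | P0:I, P1:M(85) | bus: BusRdX,Flush
[9] P0: store L4 := 75 | P0:M(75), P1:I | bus: BusRdX
[10] P1: load  L3 | P0:S(7), P1:S(7) | bus: BusRd,Flush
[11] P1: store L4 := 65 | P0:I, P1:M(65) | bus: BusRdX,Flush
[12] P0: load  L0 | P0:M(78), P1:I | bus: none
[13] P1: load  L4 | P0:I, P1:M(65) | bus: none
[14] P0: load  L4 | P0:S(65), P1:S(65) | bus: BusRd,Flush
[15] P0: load  L0 | P0:M(78), P1:I | bus: none
[16] P0: store L3 := 87 | P0:M(87), P1:I | bus: BusRdX
[17] P1: store L3 := 6 | P0:I, P1:M(6) | bus: BusRdX,Flush
[18] P1: load  L4 | P0:S(65), P1:S(65) | bus: none
[19] P1: load  L0 | P0:S(78), P1:S(78) | bus: BusRd,Flush

invalidations = 1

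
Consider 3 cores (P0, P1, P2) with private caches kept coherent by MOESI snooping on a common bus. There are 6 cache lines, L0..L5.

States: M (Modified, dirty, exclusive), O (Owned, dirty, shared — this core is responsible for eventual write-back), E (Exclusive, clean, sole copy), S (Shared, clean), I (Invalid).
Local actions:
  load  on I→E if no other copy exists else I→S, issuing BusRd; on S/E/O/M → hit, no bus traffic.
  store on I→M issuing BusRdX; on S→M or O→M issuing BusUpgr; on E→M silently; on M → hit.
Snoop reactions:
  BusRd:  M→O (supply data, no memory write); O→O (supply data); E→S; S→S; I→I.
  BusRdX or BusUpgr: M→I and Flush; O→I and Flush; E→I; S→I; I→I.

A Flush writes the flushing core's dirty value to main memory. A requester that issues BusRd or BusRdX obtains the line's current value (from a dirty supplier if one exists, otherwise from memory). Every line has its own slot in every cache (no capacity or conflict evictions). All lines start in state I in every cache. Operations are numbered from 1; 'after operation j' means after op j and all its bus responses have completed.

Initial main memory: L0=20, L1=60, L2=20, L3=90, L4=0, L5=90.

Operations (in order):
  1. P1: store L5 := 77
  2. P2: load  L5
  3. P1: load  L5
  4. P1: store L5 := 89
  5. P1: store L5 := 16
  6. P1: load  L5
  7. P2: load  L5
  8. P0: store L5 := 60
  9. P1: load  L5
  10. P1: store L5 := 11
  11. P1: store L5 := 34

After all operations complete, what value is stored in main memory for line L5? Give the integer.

step 1: P1: store L5 := 77  ⟶  IMI  (L5)  txn=BusRdX  M[L5]=90
step 2: P2: load  L5  ⟶  IOS  (L5)  txn=BusRd  M[L5]=90
step 3: P1: load  L5  ⟶  IOS  (L5)  txn=∅  M[L5]=90
step 4: P1: store L5 := 89  ⟶  IMI  (L5)  txn=BusUpgr  M[L5]=90
step 5: P1: store L5 := 16  ⟶  IMI  (L5)  txn=∅  M[L5]=90
step 6: P1: load  L5  ⟶  IMI  (L5)  txn=∅  M[L5]=90
step 7: P2: load  L5  ⟶  IOS  (L5)  txn=BusRd  M[L5]=90
step 8: P0: store L5 := 60  ⟶  MII  (L5)  txn=BusRdX+Flush  M[L5]=16
step 9: P1: load  L5  ⟶  OSI  (L5)  txn=BusRd  M[L5]=16
step 10: P1: store L5 := 11  ⟶  IMI  (L5)  txn=BusUpgr+Flush  M[L5]=60
step 11: P1: store L5 := 34  ⟶  IMI  (L5)  txn=∅  M[L5]=60

memory[L5] = 60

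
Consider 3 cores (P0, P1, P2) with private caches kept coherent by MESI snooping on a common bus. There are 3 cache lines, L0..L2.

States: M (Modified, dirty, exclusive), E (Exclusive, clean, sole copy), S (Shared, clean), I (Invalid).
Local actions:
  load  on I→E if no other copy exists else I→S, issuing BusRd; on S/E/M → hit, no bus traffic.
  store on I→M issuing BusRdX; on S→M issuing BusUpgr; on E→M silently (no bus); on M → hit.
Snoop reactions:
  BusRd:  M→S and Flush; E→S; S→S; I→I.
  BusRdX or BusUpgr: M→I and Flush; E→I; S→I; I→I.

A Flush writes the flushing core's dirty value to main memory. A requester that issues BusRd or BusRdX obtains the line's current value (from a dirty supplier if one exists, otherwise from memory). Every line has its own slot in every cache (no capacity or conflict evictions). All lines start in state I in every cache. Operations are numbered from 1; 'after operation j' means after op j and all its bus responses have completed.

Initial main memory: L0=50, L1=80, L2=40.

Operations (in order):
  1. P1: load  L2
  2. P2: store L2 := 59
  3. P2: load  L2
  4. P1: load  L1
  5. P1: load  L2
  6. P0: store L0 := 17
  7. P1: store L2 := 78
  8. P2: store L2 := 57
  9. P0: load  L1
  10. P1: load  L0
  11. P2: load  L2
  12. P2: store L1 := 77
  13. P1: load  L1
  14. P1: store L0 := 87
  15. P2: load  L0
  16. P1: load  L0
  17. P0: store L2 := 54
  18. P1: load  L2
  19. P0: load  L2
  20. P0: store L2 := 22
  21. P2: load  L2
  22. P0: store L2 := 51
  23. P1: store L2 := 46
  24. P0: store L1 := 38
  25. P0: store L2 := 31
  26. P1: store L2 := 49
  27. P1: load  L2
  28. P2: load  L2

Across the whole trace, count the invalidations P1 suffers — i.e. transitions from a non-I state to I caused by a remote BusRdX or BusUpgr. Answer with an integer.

invalidations = 6

step 1: P1: load  L2  ⟶  IEI  (L2)  txn=BusRd  M[L2]=40
step 2: P2: store L2 := 59  ⟶  IIM  (L2)  txn=BusRdX  M[L2]=40
step 3: P2: load  L2  ⟶  IIM  (L2)  txn=∅  M[L2]=40
step 4: P1: load  L1  ⟶  IEI  (L1)  txn=BusRd  M[L1]=80
step 5: P1: load  L2  ⟶  ISS  (L2)  txn=BusRd+Flush  M[L2]=59
step 6: P0: store L0 := 17  ⟶  MII  (L0)  txn=BusRdX  M[L0]=50
step 7: P1: store L2 := 78  ⟶  IMI  (L2)  txn=BusUpgr  M[L2]=59
step 8: P2: store L2 := 57  ⟶  IIM  (L2)  txn=BusRdX+Flush  M[L2]=78
step 9: P0: load  L1  ⟶  SSI  (L1)  txn=BusRd  M[L1]=80
step 10: P1: load  L0  ⟶  SSI  (L0)  txn=BusRd+Flush  M[L0]=17
step 11: P2: load  L2  ⟶  IIM  (L2)  txn=∅  M[L2]=78
step 12: P2: store L1 := 77  ⟶  IIM  (L1)  txn=BusRdX  M[L1]=80
step 13: P1: load  L1  ⟶  ISS  (L1)  txn=BusRd+Flush  M[L1]=77
step 14: P1: store L0 := 87  ⟶  IMI  (L0)  txn=BusUpgr  M[L0]=17
step 15: P2: load  L0  ⟶  ISS  (L0)  txn=BusRd+Flush  M[L0]=87
step 16: P1: load  L0  ⟶  ISS  (L0)  txn=∅  M[L0]=87
step 17: P0: store L2 := 54  ⟶  MII  (L2)  txn=BusRdX+Flush  M[L2]=57
step 18: P1: load  L2  ⟶  SSI  (L2)  txn=BusRd+Flush  M[L2]=54
step 19: P0: load  L2  ⟶  SSI  (L2)  txn=∅  M[L2]=54
step 20: P0: store L2 := 22  ⟶  MII  (L2)  txn=BusUpgr  M[L2]=54
step 21: P2: load  L2  ⟶  SIS  (L2)  txn=BusRd+Flush  M[L2]=22
step 22: P0: store L2 := 51  ⟶  MII  (L2)  txn=BusUpgr  M[L2]=22
step 23: P1: store L2 := 46  ⟶  IMI  (L2)  txn=BusRdX+Flush  M[L2]=51
step 24: P0: store L1 := 38  ⟶  MII  (L1)  txn=BusRdX  M[L1]=77
step 25: P0: store L2 := 31  ⟶  MII  (L2)  txn=BusRdX+Flush  M[L2]=46
step 26: P1: store L2 := 49  ⟶  IMI  (L2)  txn=BusRdX+Flush  M[L2]=31
step 27: P1: load  L2  ⟶  IMI  (L2)  txn=∅  M[L2]=31
step 28: P2: load  L2  ⟶  ISS  (L2)  txn=BusRd+Flush  M[L2]=49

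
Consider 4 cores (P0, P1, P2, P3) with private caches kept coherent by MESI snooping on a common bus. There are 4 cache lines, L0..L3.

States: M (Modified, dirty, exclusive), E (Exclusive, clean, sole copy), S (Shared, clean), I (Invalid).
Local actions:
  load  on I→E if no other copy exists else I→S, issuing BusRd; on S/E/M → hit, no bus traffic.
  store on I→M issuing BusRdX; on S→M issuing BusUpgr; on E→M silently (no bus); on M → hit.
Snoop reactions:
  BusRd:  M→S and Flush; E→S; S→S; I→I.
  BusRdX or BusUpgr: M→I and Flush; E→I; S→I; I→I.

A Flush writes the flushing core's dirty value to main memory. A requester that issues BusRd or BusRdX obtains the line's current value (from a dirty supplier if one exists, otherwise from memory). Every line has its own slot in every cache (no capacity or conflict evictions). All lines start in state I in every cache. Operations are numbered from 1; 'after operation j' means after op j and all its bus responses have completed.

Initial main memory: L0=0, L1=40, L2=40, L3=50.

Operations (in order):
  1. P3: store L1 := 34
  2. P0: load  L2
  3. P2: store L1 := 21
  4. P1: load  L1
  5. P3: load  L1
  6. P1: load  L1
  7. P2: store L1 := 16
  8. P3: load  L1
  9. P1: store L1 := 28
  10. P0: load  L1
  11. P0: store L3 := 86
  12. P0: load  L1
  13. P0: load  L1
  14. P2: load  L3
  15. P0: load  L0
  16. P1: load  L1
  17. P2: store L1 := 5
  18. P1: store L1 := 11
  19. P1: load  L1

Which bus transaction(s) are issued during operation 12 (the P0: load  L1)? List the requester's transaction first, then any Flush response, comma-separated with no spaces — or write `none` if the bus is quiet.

bus = none

step 1: P3: store L1 := 34  ⟶  IIIM  (L1)  txn=BusRdX  M[L1]=40
step 2: P0: load  L2  ⟶  EIII  (L2)  txn=BusRd  M[L2]=40
step 3: P2: store L1 := 21  ⟶  IIMI  (L1)  txn=BusRdX+Flush  M[L1]=34
step 4: P1: load  L1  ⟶  ISSI  (L1)  txn=BusRd+Flush  M[L1]=21
step 5: P3: load  L1  ⟶  ISSS  (L1)  txn=BusRd  M[L1]=21
step 6: P1: load  L1  ⟶  ISSS  (L1)  txn=∅  M[L1]=21
step 7: P2: store L1 := 16  ⟶  IIMI  (L1)  txn=BusUpgr  M[L1]=21
step 8: P3: load  L1  ⟶  IISS  (L1)  txn=BusRd+Flush  M[L1]=16
step 9: P1: store L1 := 28  ⟶  IMII  (L1)  txn=BusRdX  M[L1]=16
step 10: P0: load  L1  ⟶  SSII  (L1)  txn=BusRd+Flush  M[L1]=28
step 11: P0: store L3 := 86  ⟶  MIII  (L3)  txn=BusRdX  M[L3]=50
step 12: P0: load  L1  ⟶  SSII  (L1)  txn=∅  M[L1]=28
step 13: P0: load  L1  ⟶  SSII  (L1)  txn=∅  M[L1]=28
step 14: P2: load  L3  ⟶  SISI  (L3)  txn=BusRd+Flush  M[L3]=86
step 15: P0: load  L0  ⟶  EIII  (L0)  txn=BusRd  M[L0]=0
step 16: P1: load  L1  ⟶  SSII  (L1)  txn=∅  M[L1]=28
step 17: P2: store L1 := 5  ⟶  IIMI  (L1)  txn=BusRdX  M[L1]=28
step 18: P1: store L1 := 11  ⟶  IMII  (L1)  txn=BusRdX+Flush  M[L1]=5
step 19: P1: load  L1  ⟶  IMII  (L1)  txn=∅  M[L1]=5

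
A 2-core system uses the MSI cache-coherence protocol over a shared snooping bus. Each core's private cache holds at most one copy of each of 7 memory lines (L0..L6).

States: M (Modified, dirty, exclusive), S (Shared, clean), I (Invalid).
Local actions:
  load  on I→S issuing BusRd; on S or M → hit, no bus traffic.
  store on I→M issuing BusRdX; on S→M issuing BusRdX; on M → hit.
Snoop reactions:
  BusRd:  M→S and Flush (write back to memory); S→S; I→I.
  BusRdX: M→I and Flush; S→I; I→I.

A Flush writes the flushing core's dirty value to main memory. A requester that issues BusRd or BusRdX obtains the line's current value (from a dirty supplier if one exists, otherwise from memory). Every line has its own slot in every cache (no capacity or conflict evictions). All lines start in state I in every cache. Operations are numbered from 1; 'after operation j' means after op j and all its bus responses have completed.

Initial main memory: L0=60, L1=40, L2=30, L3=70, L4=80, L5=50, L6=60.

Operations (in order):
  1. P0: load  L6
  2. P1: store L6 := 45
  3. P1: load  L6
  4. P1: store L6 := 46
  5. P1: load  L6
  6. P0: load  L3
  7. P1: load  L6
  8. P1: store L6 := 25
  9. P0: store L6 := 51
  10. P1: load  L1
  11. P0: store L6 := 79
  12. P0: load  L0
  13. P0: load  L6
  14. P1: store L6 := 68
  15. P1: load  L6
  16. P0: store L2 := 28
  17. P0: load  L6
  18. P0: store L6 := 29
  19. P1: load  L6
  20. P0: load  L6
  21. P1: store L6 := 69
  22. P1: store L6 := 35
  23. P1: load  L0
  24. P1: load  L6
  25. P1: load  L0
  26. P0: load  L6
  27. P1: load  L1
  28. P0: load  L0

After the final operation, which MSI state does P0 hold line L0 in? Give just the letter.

state = S

[1] P0: load  L6 | P0:S(60), P1:I | bus: BusRd
[2] P1: store L6 := 45 | P0:I, P1:M(45) | bus: BusRdX
[3] P1: load  L6 | P0:I, P1:M(45) | bus: none
[4] P1: store L6 := 46 | P0:I, P1:M(46) | bus: none
[5] P1: load  L6 | P0:I, P1:M(46) | bus: none
[6] P0: load  L3 | P0:S(70), P1:I | bus: BusRd
[7] P1: load  L6 | P0:I, P1:M(46) | bus: none
[8] P1: store L6 := 25 | P0:I, P1:M(25) | bus: none
[9] P0: store L6 := 51 | P0:M(51), P1:I | bus: BusRdX,Flush
[10] P1: load  L1 | P0:I, P1:S(40) | bus: BusRd
[11] P0: store L6 := 79 | P0:M(79), P1:I | bus: none
[12] P0: load  L0 | P0:S(60), P1:I | bus: BusRd
[13] P0: load  L6 | P0:M(79), P1:I | bus: none
[14] P1: store L6 := 68 | P0:I, P1:M(68) | bus: BusRdX,Flush
[15] P1: load  L6 | P0:I, P1:M(68) | bus: none
[16] P0: store L2 := 28 | P0:M(28), P1:I | bus: BusRdX
[17] P0: load  L6 | P0:S(68), P1:S(68) | bus: BusRd,Flush
[18] P0: store L6 := 29 | P0:M(29), P1:I | bus: BusRdX
[19] P1: load  L6 | P0:S(29), P1:S(29) | bus: BusRd,Flush
[20] P0: load  L6 | P0:S(29), P1:S(29) | bus: none
[21] P1: store L6 := 69 | P0:I, P1:M(69) | bus: BusRdX
[22] P1: store L6 := 35 | P0:I, P1:M(35) | bus: none
[23] P1: load  L0 | P0:S(60), P1:S(60) | bus: BusRd
[24] P1: load  L6 | P0:I, P1:M(35) | bus: none
[25] P1: load  L0 | P0:S(60), P1:S(60) | bus: none
[26] P0: load  L6 | P0:S(35), P1:S(35) | bus: BusRd,Flush
[27] P1: load  L1 | P0:I, P1:S(40) | bus: none
[28] P0: load  L0 | P0:S(60), P1:S(60) | bus: none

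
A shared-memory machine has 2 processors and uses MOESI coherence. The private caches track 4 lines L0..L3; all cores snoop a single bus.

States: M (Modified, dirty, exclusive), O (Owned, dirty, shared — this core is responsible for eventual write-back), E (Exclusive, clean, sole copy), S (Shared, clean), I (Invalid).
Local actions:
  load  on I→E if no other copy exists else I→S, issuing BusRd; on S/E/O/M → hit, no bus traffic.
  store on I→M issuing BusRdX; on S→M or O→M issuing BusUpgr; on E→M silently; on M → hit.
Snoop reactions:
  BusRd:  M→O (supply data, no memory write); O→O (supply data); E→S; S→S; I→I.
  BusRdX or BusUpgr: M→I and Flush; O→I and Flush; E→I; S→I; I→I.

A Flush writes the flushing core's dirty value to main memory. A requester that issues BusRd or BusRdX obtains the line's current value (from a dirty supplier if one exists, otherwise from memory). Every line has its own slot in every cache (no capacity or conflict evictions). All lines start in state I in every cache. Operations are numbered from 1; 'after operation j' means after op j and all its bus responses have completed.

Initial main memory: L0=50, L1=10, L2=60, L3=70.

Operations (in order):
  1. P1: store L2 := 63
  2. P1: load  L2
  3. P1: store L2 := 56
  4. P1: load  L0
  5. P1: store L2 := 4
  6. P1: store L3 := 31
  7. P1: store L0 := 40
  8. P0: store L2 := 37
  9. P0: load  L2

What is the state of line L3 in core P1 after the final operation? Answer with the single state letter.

state = M

[1] P1: store L2 := 63 | P0:I, P1:M(63) | bus: BusRdX
[2] P1: load  L2 | P0:I, P1:M(63) | bus: none
[3] P1: store L2 := 56 | P0:I, P1:M(56) | bus: none
[4] P1: load  L0 | P0:I, P1:E(50) | bus: BusRd
[5] P1: store L2 := 4 | P0:I, P1:M(4) | bus: none
[6] P1: store L3 := 31 | P0:I, P1:M(31) | bus: BusRdX
[7] P1: store L0 := 40 | P0:I, P1:M(40) | bus: none
[8] P0: store L2 := 37 | P0:M(37), P1:I | bus: BusRdX,Flush
[9] P0: load  L2 | P0:M(37), P1:I | bus: none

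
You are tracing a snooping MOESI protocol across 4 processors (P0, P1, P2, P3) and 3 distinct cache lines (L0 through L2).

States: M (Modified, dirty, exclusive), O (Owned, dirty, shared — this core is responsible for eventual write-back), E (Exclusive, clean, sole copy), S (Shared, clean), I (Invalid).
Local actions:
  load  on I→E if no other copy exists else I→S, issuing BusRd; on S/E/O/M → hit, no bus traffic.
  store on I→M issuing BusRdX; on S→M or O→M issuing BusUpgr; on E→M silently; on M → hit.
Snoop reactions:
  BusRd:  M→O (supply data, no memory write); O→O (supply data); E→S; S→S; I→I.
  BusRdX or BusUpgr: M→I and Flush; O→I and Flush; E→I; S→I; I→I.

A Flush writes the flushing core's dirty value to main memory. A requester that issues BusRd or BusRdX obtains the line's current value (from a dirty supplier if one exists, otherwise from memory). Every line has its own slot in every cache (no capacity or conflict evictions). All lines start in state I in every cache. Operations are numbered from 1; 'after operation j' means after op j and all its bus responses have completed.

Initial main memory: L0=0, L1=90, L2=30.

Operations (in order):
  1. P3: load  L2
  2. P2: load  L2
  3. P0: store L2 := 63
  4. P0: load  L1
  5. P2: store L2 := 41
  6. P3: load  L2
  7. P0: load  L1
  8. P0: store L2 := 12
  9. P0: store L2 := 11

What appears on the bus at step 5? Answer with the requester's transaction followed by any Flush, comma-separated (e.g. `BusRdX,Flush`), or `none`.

1. P3: load  L2  bus=[BusRd]  L2: P0=I P1=I P2=I P3=E  mem[L2]=30
2. P2: load  L2  bus=[BusRd]  L2: P0=I P1=I P2=S P3=S  mem[L2]=30
3. P0: store L2 := 63  bus=[BusRdX]  L2: P0=M P1=I P2=I P3=I  mem[L2]=30
4. P0: load  L1  bus=[BusRd]  L1: P0=E P1=I P2=I P3=I  mem[L1]=90
5. P2: store L2 := 41  bus=[BusRdX,Flush]  L2: P0=I P1=I P2=M P3=I  mem[L2]=63
6. P3: load  L2  bus=[BusRd]  L2: P0=I P1=I P2=O P3=S  mem[L2]=63
7. P0: load  L1  bus=[-]  L1: P0=E P1=I P2=I P3=I  mem[L1]=90
8. P0: store L2 := 12  bus=[BusRdX,Flush]  L2: P0=M P1=I P2=I P3=I  mem[L2]=41
9. P0: store L2 := 11  bus=[-]  L2: P0=M P1=I P2=I P3=I  mem[L2]=41

bus = BusRdX,Flush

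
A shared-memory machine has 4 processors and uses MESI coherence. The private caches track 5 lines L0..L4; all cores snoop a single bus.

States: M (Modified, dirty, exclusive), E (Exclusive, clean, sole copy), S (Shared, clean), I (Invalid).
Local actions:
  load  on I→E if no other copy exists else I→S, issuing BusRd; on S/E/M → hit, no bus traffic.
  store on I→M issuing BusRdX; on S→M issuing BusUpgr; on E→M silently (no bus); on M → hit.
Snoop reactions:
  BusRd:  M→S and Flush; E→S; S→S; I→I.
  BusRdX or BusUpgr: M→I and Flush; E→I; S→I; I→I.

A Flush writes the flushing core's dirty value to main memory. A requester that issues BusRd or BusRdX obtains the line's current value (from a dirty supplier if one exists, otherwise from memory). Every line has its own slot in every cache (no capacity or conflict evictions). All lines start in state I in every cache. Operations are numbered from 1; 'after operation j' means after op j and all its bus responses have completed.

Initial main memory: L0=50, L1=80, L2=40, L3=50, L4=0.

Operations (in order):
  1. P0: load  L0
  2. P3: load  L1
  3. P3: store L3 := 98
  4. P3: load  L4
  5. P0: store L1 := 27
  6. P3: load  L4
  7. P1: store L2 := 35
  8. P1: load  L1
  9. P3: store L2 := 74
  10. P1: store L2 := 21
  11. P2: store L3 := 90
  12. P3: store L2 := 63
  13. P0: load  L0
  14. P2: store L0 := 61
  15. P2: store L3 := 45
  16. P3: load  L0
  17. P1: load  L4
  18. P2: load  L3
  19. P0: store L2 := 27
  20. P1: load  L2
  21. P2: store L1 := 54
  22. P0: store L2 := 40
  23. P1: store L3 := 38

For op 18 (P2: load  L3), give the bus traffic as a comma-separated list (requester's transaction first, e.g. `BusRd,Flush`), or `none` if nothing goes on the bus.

bus = none

1. P0: load  L0  bus=[BusRd]  L0: P0=E P1=I P2=I P3=I  mem[L0]=50
2. P3: load  L1  bus=[BusRd]  L1: P0=I P1=I P2=I P3=E  mem[L1]=80
3. P3: store L3 := 98  bus=[BusRdX]  L3: P0=I P1=I P2=I P3=M  mem[L3]=50
4. P3: load  L4  bus=[BusRd]  L4: P0=I P1=I P2=I P3=E  mem[L4]=0
5. P0: store L1 := 27  bus=[BusRdX]  L1: P0=M P1=I P2=I P3=I  mem[L1]=80
6. P3: load  L4  bus=[-]  L4: P0=I P1=I P2=I P3=E  mem[L4]=0
7. P1: store L2 := 35  bus=[BusRdX]  L2: P0=I P1=M P2=I P3=I  mem[L2]=40
8. P1: load  L1  bus=[BusRd,Flush]  L1: P0=S P1=S P2=I P3=I  mem[L1]=27
9. P3: store L2 := 74  bus=[BusRdX,Flush]  L2: P0=I P1=I P2=I P3=M  mem[L2]=35
10. P1: store L2 := 21  bus=[BusRdX,Flush]  L2: P0=I P1=M P2=I P3=I  mem[L2]=74
11. P2: store L3 := 90  bus=[BusRdX,Flush]  L3: P0=I P1=I P2=M P3=I  mem[L3]=98
12. P3: store L2 := 63  bus=[BusRdX,Flush]  L2: P0=I P1=I P2=I P3=M  mem[L2]=21
13. P0: load  L0  bus=[-]  L0: P0=E P1=I P2=I P3=I  mem[L0]=50
14. P2: store L0 := 61  bus=[BusRdX]  L0: P0=I P1=I P2=M P3=I  mem[L0]=50
15. P2: store L3 := 45  bus=[-]  L3: P0=I P1=I P2=M P3=I  mem[L3]=98
16. P3: load  L0  bus=[BusRd,Flush]  L0: P0=I P1=I P2=S P3=S  mem[L0]=61
17. P1: load  L4  bus=[BusRd]  L4: P0=I P1=S P2=I P3=S  mem[L4]=0
18. P2: load  L3  bus=[-]  L3: P0=I P1=I P2=M P3=I  mem[L3]=98
19. P0: store L2 := 27  bus=[BusRdX,Flush]  L2: P0=M P1=I P2=I P3=I  mem[L2]=63
20. P1: load  L2  bus=[BusRd,Flush]  L2: P0=S P1=S P2=I P3=I  mem[L2]=27
21. P2: store L1 := 54  bus=[BusRdX]  L1: P0=I P1=I P2=M P3=I  mem[L1]=27
22. P0: store L2 := 40  bus=[BusUpgr]  L2: P0=M P1=I P2=I P3=I  mem[L2]=27
23. P1: store L3 := 38  bus=[BusRdX,Flush]  L3: P0=I P1=M P2=I P3=I  mem[L3]=45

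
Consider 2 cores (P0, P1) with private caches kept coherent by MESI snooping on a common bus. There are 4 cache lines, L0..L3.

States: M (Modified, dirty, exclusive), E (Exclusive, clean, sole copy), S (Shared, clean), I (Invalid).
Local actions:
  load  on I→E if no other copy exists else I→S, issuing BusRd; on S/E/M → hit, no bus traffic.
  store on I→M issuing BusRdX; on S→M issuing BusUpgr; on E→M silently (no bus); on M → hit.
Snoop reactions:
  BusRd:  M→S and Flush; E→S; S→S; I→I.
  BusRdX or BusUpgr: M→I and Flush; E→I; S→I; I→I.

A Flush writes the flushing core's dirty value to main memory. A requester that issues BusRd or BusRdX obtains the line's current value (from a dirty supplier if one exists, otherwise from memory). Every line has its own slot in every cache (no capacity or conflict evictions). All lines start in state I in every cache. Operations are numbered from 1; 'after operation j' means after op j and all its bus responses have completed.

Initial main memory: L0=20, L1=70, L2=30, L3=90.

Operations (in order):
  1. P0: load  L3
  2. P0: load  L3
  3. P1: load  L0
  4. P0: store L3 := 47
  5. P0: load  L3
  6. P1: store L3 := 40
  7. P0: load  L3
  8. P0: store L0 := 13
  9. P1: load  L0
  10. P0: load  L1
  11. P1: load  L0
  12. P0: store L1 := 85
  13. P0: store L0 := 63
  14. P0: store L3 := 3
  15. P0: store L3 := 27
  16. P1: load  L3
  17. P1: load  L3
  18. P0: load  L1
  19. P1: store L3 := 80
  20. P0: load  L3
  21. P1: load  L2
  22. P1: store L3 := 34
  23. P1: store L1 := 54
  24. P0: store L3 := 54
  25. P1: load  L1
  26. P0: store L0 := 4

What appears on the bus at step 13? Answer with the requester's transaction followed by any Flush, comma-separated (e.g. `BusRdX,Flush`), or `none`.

bus = BusUpgr

[1] P0: load  L3 | P0:E(90), P1:I | bus: BusRd
[2] P0: load  L3 | P0:E(90), P1:I | bus: none
[3] P1: load  L0 | P0:I, P1:E(20) | bus: BusRd
[4] P0: store L3 := 47 | P0:M(47), P1:I | bus: none
[5] P0: load  L3 | P0:M(47), P1:I | bus: none
[6] P1: store L3 := 40 | P0:I, P1:M(40) | bus: BusRdX,Flush
[7] P0: load  L3 | P0:S(40), P1:S(40) | bus: BusRd,Flush
[8] P0: store L0 := 13 | P0:M(13), P1:I | bus: BusRdX
[9] P1: load  L0 | P0:S(13), P1:S(13) | bus: BusRd,Flush
[10] P0: load  L1 | P0:E(70), P1:I | bus: BusRd
[11] P1: load  L0 | P0:S(13), P1:S(13) | bus: none
[12] P0: store L1 := 85 | P0:M(85), P1:I | bus: none
[13] P0: store L0 := 63 | P0:M(63), P1:I | bus: BusUpgr
[14] P0: store L3 := 3 | P0:M(3), P1:I | bus: BusUpgr
[15] P0: store L3 := 27 | P0:M(27), P1:I | bus: none
[16] P1: load  L3 | P0:S(27), P1:S(27) | bus: BusRd,Flush
[17] P1: load  L3 | P0:S(27), P1:S(27) | bus: none
[18] P0: load  L1 | P0:M(85), P1:I | bus: none
[19] P1: store L3 := 80 | P0:I, P1:M(80) | bus: BusUpgr
[20] P0: load  L3 | P0:S(80), P1:S(80) | bus: BusRd,Flush
[21] P1: load  L2 | P0:I, P1:E(30) | bus: BusRd
[22] P1: store L3 := 34 | P0:I, P1:M(34) | bus: BusUpgr
[23] P1: store L1 := 54 | P0:I, P1:M(54) | bus: BusRdX,Flush
[24] P0: store L3 := 54 | P0:M(54), P1:I | bus: BusRdX,Flush
[25] P1: load  L1 | P0:I, P1:M(54) | bus: none
[26] P0: store L0 := 4 | P0:M(4), P1:I | bus: none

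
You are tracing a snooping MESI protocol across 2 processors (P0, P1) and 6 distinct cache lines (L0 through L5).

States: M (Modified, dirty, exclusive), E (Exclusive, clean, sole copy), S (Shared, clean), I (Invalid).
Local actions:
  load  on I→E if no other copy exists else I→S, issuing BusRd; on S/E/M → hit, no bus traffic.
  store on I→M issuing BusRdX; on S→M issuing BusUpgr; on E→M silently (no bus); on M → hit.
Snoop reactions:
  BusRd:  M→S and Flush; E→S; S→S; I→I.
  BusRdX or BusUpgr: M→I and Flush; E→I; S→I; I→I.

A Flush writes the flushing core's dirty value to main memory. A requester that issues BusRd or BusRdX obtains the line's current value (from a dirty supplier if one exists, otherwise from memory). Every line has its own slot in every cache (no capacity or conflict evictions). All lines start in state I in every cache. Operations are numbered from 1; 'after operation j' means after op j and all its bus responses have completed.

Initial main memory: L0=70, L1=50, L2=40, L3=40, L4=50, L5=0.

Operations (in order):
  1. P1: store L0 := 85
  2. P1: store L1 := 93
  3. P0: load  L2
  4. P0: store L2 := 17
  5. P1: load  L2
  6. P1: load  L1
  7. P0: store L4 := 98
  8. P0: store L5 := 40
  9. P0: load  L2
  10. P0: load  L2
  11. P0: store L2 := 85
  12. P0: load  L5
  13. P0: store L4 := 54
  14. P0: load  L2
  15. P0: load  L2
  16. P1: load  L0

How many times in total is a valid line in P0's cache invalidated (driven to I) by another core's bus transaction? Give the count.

step 1: P1: store L0 := 85  ⟶  IM  (L0)  txn=BusRdX  M[L0]=70
step 2: P1: store L1 := 93  ⟶  IM  (L1)  txn=BusRdX  M[L1]=50
step 3: P0: load  L2  ⟶  EI  (L2)  txn=BusRd  M[L2]=40
step 4: P0: store L2 := 17  ⟶  MI  (L2)  txn=∅  M[L2]=40
step 5: P1: load  L2  ⟶  SS  (L2)  txn=BusRd+Flush  M[L2]=17
step 6: P1: load  L1  ⟶  IM  (L1)  txn=∅  M[L1]=50
step 7: P0: store L4 := 98  ⟶  MI  (L4)  txn=BusRdX  M[L4]=50
step 8: P0: store L5 := 40  ⟶  MI  (L5)  txn=BusRdX  M[L5]=0
step 9: P0: load  L2  ⟶  SS  (L2)  txn=∅  M[L2]=17
step 10: P0: load  L2  ⟶  SS  (L2)  txn=∅  M[L2]=17
step 11: P0: store L2 := 85  ⟶  MI  (L2)  txn=BusUpgr  M[L2]=17
step 12: P0: load  L5  ⟶  MI  (L5)  txn=∅  M[L5]=0
step 13: P0: store L4 := 54  ⟶  MI  (L4)  txn=∅  M[L4]=50
step 14: P0: load  L2  ⟶  MI  (L2)  txn=∅  M[L2]=17
step 15: P0: load  L2  ⟶  MI  (L2)  txn=∅  M[L2]=17
step 16: P1: load  L0  ⟶  IM  (L0)  txn=∅  M[L0]=70

invalidations = 0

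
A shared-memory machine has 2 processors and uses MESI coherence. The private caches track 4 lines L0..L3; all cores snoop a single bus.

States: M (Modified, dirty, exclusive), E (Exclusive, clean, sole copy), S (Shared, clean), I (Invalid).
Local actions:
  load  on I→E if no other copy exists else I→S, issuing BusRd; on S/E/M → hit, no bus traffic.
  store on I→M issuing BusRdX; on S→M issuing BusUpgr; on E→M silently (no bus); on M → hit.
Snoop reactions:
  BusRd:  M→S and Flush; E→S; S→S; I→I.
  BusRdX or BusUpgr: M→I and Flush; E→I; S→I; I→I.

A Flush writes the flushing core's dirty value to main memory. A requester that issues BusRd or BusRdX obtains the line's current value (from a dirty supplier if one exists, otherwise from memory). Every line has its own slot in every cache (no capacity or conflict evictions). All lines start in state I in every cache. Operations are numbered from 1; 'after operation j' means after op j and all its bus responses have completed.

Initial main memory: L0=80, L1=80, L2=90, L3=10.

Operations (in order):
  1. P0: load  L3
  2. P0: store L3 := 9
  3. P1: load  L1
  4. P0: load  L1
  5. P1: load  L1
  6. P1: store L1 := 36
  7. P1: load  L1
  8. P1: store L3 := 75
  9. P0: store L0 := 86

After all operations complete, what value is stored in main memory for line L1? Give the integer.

memory[L1] = 80

step 1: P0: load  L3  ⟶  EI  (L3)  txn=BusRd  M[L3]=10
step 2: P0: store L3 := 9  ⟶  MI  (L3)  txn=∅  M[L3]=10
step 3: P1: load  L1  ⟶  IE  (L1)  txn=BusRd  M[L1]=80
step 4: P0: load  L1  ⟶  SS  (L1)  txn=BusRd  M[L1]=80
step 5: P1: load  L1  ⟶  SS  (L1)  txn=∅  M[L1]=80
step 6: P1: store L1 := 36  ⟶  IM  (L1)  txn=BusUpgr  M[L1]=80
step 7: P1: load  L1  ⟶  IM  (L1)  txn=∅  M[L1]=80
step 8: P1: store L3 := 75  ⟶  IM  (L3)  txn=BusRdX+Flush  M[L3]=9
step 9: P0: store L0 := 86  ⟶  MI  (L0)  txn=BusRdX  M[L0]=80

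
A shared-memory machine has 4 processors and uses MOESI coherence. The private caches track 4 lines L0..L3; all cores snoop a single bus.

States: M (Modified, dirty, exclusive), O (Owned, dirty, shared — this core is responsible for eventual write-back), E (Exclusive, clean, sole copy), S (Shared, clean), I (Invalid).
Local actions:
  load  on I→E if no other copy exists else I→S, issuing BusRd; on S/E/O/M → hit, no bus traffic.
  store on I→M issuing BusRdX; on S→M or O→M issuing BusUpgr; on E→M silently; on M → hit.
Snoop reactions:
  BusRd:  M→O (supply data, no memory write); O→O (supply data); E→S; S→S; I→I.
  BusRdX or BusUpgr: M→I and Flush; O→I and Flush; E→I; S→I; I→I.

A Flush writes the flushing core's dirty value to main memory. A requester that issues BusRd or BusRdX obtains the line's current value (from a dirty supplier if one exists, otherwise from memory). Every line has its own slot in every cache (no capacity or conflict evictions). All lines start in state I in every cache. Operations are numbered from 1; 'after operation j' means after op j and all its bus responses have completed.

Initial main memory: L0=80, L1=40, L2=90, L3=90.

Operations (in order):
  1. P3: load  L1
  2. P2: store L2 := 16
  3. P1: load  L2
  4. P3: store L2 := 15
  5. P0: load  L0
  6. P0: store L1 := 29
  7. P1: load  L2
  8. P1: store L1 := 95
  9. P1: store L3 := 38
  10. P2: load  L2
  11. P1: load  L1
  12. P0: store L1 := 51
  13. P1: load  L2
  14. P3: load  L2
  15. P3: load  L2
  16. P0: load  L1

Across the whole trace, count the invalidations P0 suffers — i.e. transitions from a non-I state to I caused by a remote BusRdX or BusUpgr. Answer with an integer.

invalidations = 1

  op1 P3: load  L1 → I/I/I/E on L1; bus BusRd; mem=40
  op2 P2: store L2 := 16 → I/I/M/I on L2; bus BusRdX; mem=90
  op3 P1: load  L2 → I/S/O/I on L2; bus BusRd; mem=90
  op4 P3: store L2 := 15 → I/I/I/M on L2; bus BusRdX Flush; mem=16
  op5 P0: load  L0 → E/I/I/I on L0; bus BusRd; mem=80
  op6 P0: store L1 := 29 → M/I/I/I on L1; bus BusRdX; mem=40
  op7 P1: load  L2 → I/S/I/O on L2; bus BusRd; mem=16
  op8 P1: store L1 := 95 → I/M/I/I on L1; bus BusRdX Flush; mem=29
  op9 P1: store L3 := 38 → I/M/I/I on L3; bus BusRdX; mem=90
  op10 P2: load  L2 → I/S/S/O on L2; bus BusRd; mem=16
  op11 P1: load  L1 → I/M/I/I on L1; bus (none); mem=29
  op12 P0: store L1 := 51 → M/I/I/I on L1; bus BusRdX Flush; mem=95
  op13 P1: load  L2 → I/S/S/O on L2; bus (none); mem=16
  op14 P3: load  L2 → I/S/S/O on L2; bus (none); mem=16
  op15 P3: load  L2 → I/S/S/O on L2; bus (none); mem=16
  op16 P0: load  L1 → M/I/I/I on L1; bus (none); mem=95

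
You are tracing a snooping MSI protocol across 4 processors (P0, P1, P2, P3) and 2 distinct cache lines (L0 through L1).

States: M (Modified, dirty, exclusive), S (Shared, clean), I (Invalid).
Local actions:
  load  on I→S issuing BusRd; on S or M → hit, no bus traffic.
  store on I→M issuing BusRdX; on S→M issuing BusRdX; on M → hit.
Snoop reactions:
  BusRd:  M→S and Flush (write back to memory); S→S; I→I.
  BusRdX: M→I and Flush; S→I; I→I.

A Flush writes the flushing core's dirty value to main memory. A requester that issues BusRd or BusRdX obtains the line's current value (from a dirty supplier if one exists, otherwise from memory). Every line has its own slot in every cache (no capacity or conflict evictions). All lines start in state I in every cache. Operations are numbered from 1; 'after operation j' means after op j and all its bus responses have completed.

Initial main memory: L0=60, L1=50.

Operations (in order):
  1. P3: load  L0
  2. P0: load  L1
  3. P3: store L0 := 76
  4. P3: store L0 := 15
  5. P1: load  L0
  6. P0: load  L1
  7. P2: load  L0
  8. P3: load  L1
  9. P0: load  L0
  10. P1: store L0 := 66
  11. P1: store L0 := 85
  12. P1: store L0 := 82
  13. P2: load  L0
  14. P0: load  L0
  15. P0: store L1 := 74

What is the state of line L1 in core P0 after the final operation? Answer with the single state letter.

  op1 P3: load  L0 → I/I/I/S on L0; bus BusRd; mem=60
  op2 P0: load  L1 → S/I/I/I on L1; bus BusRd; mem=50
  op3 P3: store L0 := 76 → I/I/I/M on L0; bus BusRdX; mem=60
  op4 P3: store L0 := 15 → I/I/I/M on L0; bus (none); mem=60
  op5 P1: load  L0 → I/S/I/S on L0; bus BusRd Flush; mem=15
  op6 P0: load  L1 → S/I/I/I on L1; bus (none); mem=50
  op7 P2: load  L0 → I/S/S/S on L0; bus BusRd; mem=15
  op8 P3: load  L1 → S/I/I/S on L1; bus BusRd; mem=50
  op9 P0: load  L0 → S/S/S/S on L0; bus BusRd; mem=15
  op10 P1: store L0 := 66 → I/M/I/I on L0; bus BusRdX; mem=15
  op11 P1: store L0 := 85 → I/M/I/I on L0; bus (none); mem=15
  op12 P1: store L0 := 82 → I/M/I/I on L0; bus (none); mem=15
  op13 P2: load  L0 → I/S/S/I on L0; bus BusRd Flush; mem=82
  op14 P0: load  L0 → S/S/S/I on L0; bus BusRd; mem=82
  op15 P0: store L1 := 74 → M/I/I/I on L1; bus BusRdX; mem=50

state = M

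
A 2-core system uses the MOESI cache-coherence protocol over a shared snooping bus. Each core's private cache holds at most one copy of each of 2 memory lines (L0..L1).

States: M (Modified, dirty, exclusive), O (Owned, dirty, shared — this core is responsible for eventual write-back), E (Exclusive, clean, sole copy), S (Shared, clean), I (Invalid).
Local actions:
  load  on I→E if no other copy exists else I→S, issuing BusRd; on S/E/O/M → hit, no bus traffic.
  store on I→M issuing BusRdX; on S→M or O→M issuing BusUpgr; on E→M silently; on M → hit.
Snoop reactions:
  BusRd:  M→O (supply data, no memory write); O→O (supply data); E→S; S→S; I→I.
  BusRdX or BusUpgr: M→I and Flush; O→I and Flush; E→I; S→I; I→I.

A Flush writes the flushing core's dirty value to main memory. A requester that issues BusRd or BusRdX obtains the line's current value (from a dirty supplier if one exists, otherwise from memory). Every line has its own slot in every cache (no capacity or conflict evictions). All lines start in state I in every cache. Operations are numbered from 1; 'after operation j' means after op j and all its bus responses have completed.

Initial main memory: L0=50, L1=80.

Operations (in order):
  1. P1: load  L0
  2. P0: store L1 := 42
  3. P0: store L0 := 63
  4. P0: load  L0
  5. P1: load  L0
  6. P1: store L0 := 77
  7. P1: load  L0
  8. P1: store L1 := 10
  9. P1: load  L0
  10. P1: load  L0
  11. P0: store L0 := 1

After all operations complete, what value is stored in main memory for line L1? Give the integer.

  op1 P1: load  L0 → I/E on L0; bus BusRd; mem=50
  op2 P0: store L1 := 42 → M/I on L1; bus BusRdX; mem=80
  op3 P0: store L0 := 63 → M/I on L0; bus BusRdX; mem=50
  op4 P0: load  L0 → M/I on L0; bus (none); mem=50
  op5 P1: load  L0 → O/S on L0; bus BusRd; mem=50
  op6 P1: store L0 := 77 → I/M on L0; bus BusUpgr Flush; mem=63
  op7 P1: load  L0 → I/M on L0; bus (none); mem=63
  op8 P1: store L1 := 10 → I/M on L1; bus BusRdX Flush; mem=42
  op9 P1: load  L0 → I/M on L0; bus (none); mem=63
  op10 P1: load  L0 → I/M on L0; bus (none); mem=63
  op11 P0: store L0 := 1 → M/I on L0; bus BusRdX Flush; mem=77

memory[L1] = 42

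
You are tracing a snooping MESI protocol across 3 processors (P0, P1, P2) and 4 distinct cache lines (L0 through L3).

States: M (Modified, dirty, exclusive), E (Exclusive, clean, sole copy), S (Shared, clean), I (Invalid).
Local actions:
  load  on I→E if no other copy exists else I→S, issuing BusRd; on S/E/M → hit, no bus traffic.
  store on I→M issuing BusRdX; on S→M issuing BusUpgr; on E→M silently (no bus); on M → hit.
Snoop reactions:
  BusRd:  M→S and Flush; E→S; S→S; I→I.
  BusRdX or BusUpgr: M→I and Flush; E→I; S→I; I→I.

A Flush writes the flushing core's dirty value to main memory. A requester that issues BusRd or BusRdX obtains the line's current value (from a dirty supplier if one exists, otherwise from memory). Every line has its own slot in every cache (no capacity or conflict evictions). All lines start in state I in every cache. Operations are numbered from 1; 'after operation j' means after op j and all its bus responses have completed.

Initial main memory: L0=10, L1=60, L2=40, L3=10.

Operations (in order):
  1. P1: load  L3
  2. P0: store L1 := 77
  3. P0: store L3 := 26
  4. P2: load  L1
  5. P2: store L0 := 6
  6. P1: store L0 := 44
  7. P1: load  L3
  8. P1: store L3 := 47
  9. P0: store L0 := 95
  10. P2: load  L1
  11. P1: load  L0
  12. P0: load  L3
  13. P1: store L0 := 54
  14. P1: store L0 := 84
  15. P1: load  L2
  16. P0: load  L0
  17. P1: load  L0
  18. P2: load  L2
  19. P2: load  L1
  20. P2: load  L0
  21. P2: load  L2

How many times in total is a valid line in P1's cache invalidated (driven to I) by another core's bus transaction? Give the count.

invalidations = 2

step 1: P1: load  L3  ⟶  IEI  (L3)  txn=BusRd  M[L3]=10
step 2: P0: store L1 := 77  ⟶  MII  (L1)  txn=BusRdX  M[L1]=60
step 3: P0: store L3 := 26  ⟶  MII  (L3)  txn=BusRdX  M[L3]=10
step 4: P2: load  L1  ⟶  SIS  (L1)  txn=BusRd+Flush  M[L1]=77
step 5: P2: store L0 := 6  ⟶  IIM  (L0)  txn=BusRdX  M[L0]=10
step 6: P1: store L0 := 44  ⟶  IMI  (L0)  txn=BusRdX+Flush  M[L0]=6
step 7: P1: load  L3  ⟶  SSI  (L3)  txn=BusRd+Flush  M[L3]=26
step 8: P1: store L3 := 47  ⟶  IMI  (L3)  txn=BusUpgr  M[L3]=26
step 9: P0: store L0 := 95  ⟶  MII  (L0)  txn=BusRdX+Flush  M[L0]=44
step 10: P2: load  L1  ⟶  SIS  (L1)  txn=∅  M[L1]=77
step 11: P1: load  L0  ⟶  SSI  (L0)  txn=BusRd+Flush  M[L0]=95
step 12: P0: load  L3  ⟶  SSI  (L3)  txn=BusRd+Flush  M[L3]=47
step 13: P1: store L0 := 54  ⟶  IMI  (L0)  txn=BusUpgr  M[L0]=95
step 14: P1: store L0 := 84  ⟶  IMI  (L0)  txn=∅  M[L0]=95
step 15: P1: load  L2  ⟶  IEI  (L2)  txn=BusRd  M[L2]=40
step 16: P0: load  L0  ⟶  SSI  (L0)  txn=BusRd+Flush  M[L0]=84
step 17: P1: load  L0  ⟶  SSI  (L0)  txn=∅  M[L0]=84
step 18: P2: load  L2  ⟶  ISS  (L2)  txn=BusRd  M[L2]=40
step 19: P2: load  L1  ⟶  SIS  (L1)  txn=∅  M[L1]=77
step 20: P2: load  L0  ⟶  SSS  (L0)  txn=BusRd  M[L0]=84
step 21: P2: load  L2  ⟶  ISS  (L2)  txn=∅  M[L2]=40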